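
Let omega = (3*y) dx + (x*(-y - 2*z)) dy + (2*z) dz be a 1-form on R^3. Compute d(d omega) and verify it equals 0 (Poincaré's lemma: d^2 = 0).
d(d omega) = 0

Step 1: d omega = sum_{i<j} (∂f_j/∂x_i - ∂f_i/∂x_j) dx_i ∧ dx_j:
  coeff of dx ∧ dy: -y - 2*z - 3
  coeff of dx ∧ dz: 0
  coeff of dy ∧ dz: 2*x
Step 2: Apply d again to each 2-form coefficient. The only possible 3-form in R^3 is dx ∧ dy ∧ dz, with coefficient
  ∂(coeff of dy∧dz)/∂x - ∂(coeff of dx∧dz)/∂y + ∂(coeff of dx∧dy)/∂z
  = ∂/∂x (2*x) - ∂/∂y (0) + ∂/∂z (-y - 2*z - 3).
Each of these terms simplifies to sums of mixed partials that cancel in pairs. The result is 0 (by equality of mixed partials for smooth functions — Schwarz / Clairaut).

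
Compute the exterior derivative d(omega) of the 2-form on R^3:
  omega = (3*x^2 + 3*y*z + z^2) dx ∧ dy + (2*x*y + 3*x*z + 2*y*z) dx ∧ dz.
d(omega) = (-2*x + 3*y) dx ∧ dy ∧ dz

For a 2-form omega = sum_{i<j} g_{ij} dx_i ∧ dx_j, the exterior derivative is
  d(omega) = sum_{i<j} d(g_{ij}) ∧ dx_i ∧ dx_j = sum_{i<j, k} (∂g_{ij}/∂x_k) dx_k ∧ dx_i ∧ dx_j.
Expand each term, using dx_k ∧ dx_i ∧ dx_j = sgn(permutation) dx_{(a)} ∧ dx_{(b)} ∧ dx_{(c)} with (a < b < c) sorted:
  d(3*x^2 + 3*y*z + z^2) includes (∂/∂z)(3*x^2 + 3*y*z + z^2) dz = (3*y + 2*z) dz, which multiplied by dx ∧ dy gives (3*y + 2*z) dx ∧ dy ∧ dz
  d(2*x*y + 3*x*z + 2*y*z) includes (∂/∂y)(2*x*y + 3*x*z + 2*y*z) dy = (2*x + 2*z) dy, which multiplied by dx ∧ dz gives (-2*x - 2*z) dx ∧ dy ∧ dz
Collecting like 3-forms: d(omega) = (-2*x + 3*y) dx ∧ dy ∧ dz.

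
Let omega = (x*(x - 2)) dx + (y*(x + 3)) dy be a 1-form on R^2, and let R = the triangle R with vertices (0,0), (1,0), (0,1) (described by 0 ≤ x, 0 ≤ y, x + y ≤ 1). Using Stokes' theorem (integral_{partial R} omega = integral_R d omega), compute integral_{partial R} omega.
integral_(partial R) omega = 1/6

Stokes: integral_partial_R omega = integral_R d omega with d omega = (∂Q/∂x - ∂P/∂y) dx ∧ dy.
  ∂Q/∂x = y
  ∂P/∂y = 0
  integrand = ∂Q/∂x - ∂P/∂y = y.
Integrating over R: integral_0^1 integral_0^{1-x} (y) dy dx = 1/6.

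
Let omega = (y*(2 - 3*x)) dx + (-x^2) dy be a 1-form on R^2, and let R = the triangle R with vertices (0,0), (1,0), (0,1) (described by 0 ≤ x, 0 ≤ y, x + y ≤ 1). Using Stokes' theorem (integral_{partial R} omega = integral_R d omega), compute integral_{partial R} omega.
integral_(partial R) omega = -5/6

Stokes: integral_partial_R omega = integral_R d omega with d omega = (∂Q/∂x - ∂P/∂y) dx ∧ dy.
  ∂Q/∂x = -2*x
  ∂P/∂y = 2 - 3*x
  integrand = ∂Q/∂x - ∂P/∂y = x - 2.
Integrating over R: integral_0^1 integral_0^{1-x} (x - 2) dy dx = -5/6.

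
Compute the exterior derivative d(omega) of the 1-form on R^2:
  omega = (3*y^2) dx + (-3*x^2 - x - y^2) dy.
d(omega) = (-6*x - 6*y - 1) dx ∧ dy

For a 1-form omega = sum_i f_i dx_i, the exterior derivative is
  d(omega) = sum_{i < j} (∂f_j/∂x_i - ∂f_i/∂x_j) dx_i ∧ dx_j.
  coefficient of dx ∧ dy: ∂f_2/∂x - ∂f_1/∂y = ∂(-3*x^2 - x - y^2)/∂x - ∂(3*y^2)/∂y = -6*x - 6*y - 1
Assembling: d(omega) = (-6*x - 6*y - 1) dx ∧ dy.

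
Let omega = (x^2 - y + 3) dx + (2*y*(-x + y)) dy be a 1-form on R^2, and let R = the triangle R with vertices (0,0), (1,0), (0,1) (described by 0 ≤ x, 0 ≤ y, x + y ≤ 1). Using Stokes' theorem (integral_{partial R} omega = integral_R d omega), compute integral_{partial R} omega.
integral_(partial R) omega = 1/6

Stokes: integral_partial_R omega = integral_R d omega with d omega = (∂Q/∂x - ∂P/∂y) dx ∧ dy.
  ∂Q/∂x = -2*y
  ∂P/∂y = -1
  integrand = ∂Q/∂x - ∂P/∂y = 1 - 2*y.
Integrating over R: integral_0^1 integral_0^{1-x} (1 - 2*y) dy dx = 1/6.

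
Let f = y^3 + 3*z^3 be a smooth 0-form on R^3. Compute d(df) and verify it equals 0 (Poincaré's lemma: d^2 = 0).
d(df) = 0

Step 1: df = sum_i (∂f/∂x_i) dx_i = (0) dx + (3*y^2) dy + (9*z^2) dz.
Step 2: Apply d again. Using the 1-form formula, the coefficient of dx ∧ dy in d(df) is ∂^2 f/∂x ∂y - ∂^2 f/∂y ∂x = (0) - (0) = 0 (equality of mixed partials for smooth f).
Similarly for dx ∧ dz and dy ∧ dz — all coefficients vanish. So d(df) = 0.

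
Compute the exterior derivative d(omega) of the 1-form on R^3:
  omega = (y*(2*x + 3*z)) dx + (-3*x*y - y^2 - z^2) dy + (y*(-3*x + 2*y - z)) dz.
d(omega) = (-2*x - 3*y - 3*z) dx ∧ dy + (-6*y) dx ∧ dz + (-3*x + 4*y + z) dy ∧ dz

For a 1-form omega = sum_i f_i dx_i, the exterior derivative is
  d(omega) = sum_{i < j} (∂f_j/∂x_i - ∂f_i/∂x_j) dx_i ∧ dx_j.
  coefficient of dx ∧ dy: ∂f_2/∂x - ∂f_1/∂y = ∂(-3*x*y - y^2 - z^2)/∂x - ∂(y*(2*x + 3*z))/∂y = -2*x - 3*y - 3*z
  coefficient of dx ∧ dz: ∂f_3/∂x - ∂f_1/∂z = ∂(y*(-3*x + 2*y - z))/∂x - ∂(y*(2*x + 3*z))/∂z = -6*y
  coefficient of dy ∧ dz: ∂f_3/∂y - ∂f_2/∂z = ∂(y*(-3*x + 2*y - z))/∂y - ∂(-3*x*y - y^2 - z^2)/∂z = -3*x + 4*y + z
Assembling: d(omega) = (-2*x - 3*y - 3*z) dx ∧ dy + (-6*y) dx ∧ dz + (-3*x + 4*y + z) dy ∧ dz.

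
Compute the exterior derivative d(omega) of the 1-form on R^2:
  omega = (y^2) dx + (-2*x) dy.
d(omega) = (-2*y - 2) dx ∧ dy

For a 1-form omega = sum_i f_i dx_i, the exterior derivative is
  d(omega) = sum_{i < j} (∂f_j/∂x_i - ∂f_i/∂x_j) dx_i ∧ dx_j.
  coefficient of dx ∧ dy: ∂f_2/∂x - ∂f_1/∂y = ∂(-2*x)/∂x - ∂(y^2)/∂y = -2*y - 2
Assembling: d(omega) = (-2*y - 2) dx ∧ dy.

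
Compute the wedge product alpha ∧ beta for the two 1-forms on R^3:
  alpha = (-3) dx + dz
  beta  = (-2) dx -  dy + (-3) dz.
alpha ∧ beta = (3) dx ∧ dy + (11) dx ∧ dz + (1) dy ∧ dz

Distribute the wedge, using dx_i ∧ dx_j = -dx_j ∧ dx_i and dx_i ∧ dx_i = 0. For each pair (i, j) with i < j, the coefficient of dx_i ∧ dx_j in alpha ∧ beta is (alpha_i * beta_j - alpha_j * beta_i). Collecting: alpha ∧ beta = (3) dx ∧ dy + (11) dx ∧ dz + (1) dy ∧ dz.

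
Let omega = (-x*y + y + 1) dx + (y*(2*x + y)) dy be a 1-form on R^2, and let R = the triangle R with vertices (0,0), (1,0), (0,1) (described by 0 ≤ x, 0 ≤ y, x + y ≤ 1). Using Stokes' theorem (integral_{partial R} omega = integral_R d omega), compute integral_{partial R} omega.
integral_(partial R) omega = 0

Stokes: integral_partial_R omega = integral_R d omega with d omega = (∂Q/∂x - ∂P/∂y) dx ∧ dy.
  ∂Q/∂x = 2*y
  ∂P/∂y = 1 - x
  integrand = ∂Q/∂x - ∂P/∂y = x + 2*y - 1.
Integrating over R: integral_0^1 integral_0^{1-x} (x + 2*y - 1) dy dx = 0.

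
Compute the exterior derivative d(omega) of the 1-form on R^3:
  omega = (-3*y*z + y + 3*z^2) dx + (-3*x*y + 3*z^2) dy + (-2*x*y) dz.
d(omega) = (-3*y + 3*z - 1) dx ∧ dy + (y - 6*z) dx ∧ dz + (-2*x - 6*z) dy ∧ dz

For a 1-form omega = sum_i f_i dx_i, the exterior derivative is
  d(omega) = sum_{i < j} (∂f_j/∂x_i - ∂f_i/∂x_j) dx_i ∧ dx_j.
  coefficient of dx ∧ dy: ∂f_2/∂x - ∂f_1/∂y = ∂(-3*x*y + 3*z^2)/∂x - ∂(-3*y*z + y + 3*z^2)/∂y = -3*y + 3*z - 1
  coefficient of dx ∧ dz: ∂f_3/∂x - ∂f_1/∂z = ∂(-2*x*y)/∂x - ∂(-3*y*z + y + 3*z^2)/∂z = y - 6*z
  coefficient of dy ∧ dz: ∂f_3/∂y - ∂f_2/∂z = ∂(-2*x*y)/∂y - ∂(-3*x*y + 3*z^2)/∂z = -2*x - 6*z
Assembling: d(omega) = (-3*y + 3*z - 1) dx ∧ dy + (y - 6*z) dx ∧ dz + (-2*x - 6*z) dy ∧ dz.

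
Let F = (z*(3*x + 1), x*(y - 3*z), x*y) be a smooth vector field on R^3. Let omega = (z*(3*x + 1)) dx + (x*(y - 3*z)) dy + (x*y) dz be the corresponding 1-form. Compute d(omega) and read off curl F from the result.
d(omega) = (4*x) dy ∧ dz + (3*x - y + 1) dz ∧ dx + (y - 3*z) dx ∧ dy; curl F = (4*x, 3*x - y + 1, y - 3*z)

d omega = sum_{i<j} (∂f_j/∂x_i - ∂f_i/∂x_j) dx_i ∧ dx_j. Under the identification (dy ∧ dz, dz ∧ dx, dx ∧ dy) ↔ (e_x, e_y, e_z), the coefficients are exactly the components of curl F. Compute:
  ∂R/∂y - ∂Q/∂z = (x) - (-3*x) = 4*x
  ∂P/∂z - ∂R/∂x = (3*x + 1) - (y) = 3*x - y + 1
  ∂Q/∂x - ∂P/∂y = (y - 3*z) - (0) = y - 3*z.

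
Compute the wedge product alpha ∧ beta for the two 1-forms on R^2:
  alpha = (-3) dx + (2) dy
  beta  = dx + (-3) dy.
alpha ∧ beta = (7) dx ∧ dy

Distribute the wedge, using dx_i ∧ dx_j = -dx_j ∧ dx_i and dx_i ∧ dx_i = 0. For each pair (i, j) with i < j, the coefficient of dx_i ∧ dx_j in alpha ∧ beta is (alpha_i * beta_j - alpha_j * beta_i). Collecting: alpha ∧ beta = (7) dx ∧ dy.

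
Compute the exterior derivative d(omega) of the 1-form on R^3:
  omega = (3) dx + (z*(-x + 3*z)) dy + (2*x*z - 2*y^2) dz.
d(omega) = (-z) dx ∧ dy + (2*z) dx ∧ dz + (x - 4*y - 6*z) dy ∧ dz

For a 1-form omega = sum_i f_i dx_i, the exterior derivative is
  d(omega) = sum_{i < j} (∂f_j/∂x_i - ∂f_i/∂x_j) dx_i ∧ dx_j.
  coefficient of dx ∧ dy: ∂f_2/∂x - ∂f_1/∂y = ∂(z*(-x + 3*z))/∂x - ∂(3)/∂y = -z
  coefficient of dx ∧ dz: ∂f_3/∂x - ∂f_1/∂z = ∂(2*x*z - 2*y^2)/∂x - ∂(3)/∂z = 2*z
  coefficient of dy ∧ dz: ∂f_3/∂y - ∂f_2/∂z = ∂(2*x*z - 2*y^2)/∂y - ∂(z*(-x + 3*z))/∂z = x - 4*y - 6*z
Assembling: d(omega) = (-z) dx ∧ dy + (2*z) dx ∧ dz + (x - 4*y - 6*z) dy ∧ dz.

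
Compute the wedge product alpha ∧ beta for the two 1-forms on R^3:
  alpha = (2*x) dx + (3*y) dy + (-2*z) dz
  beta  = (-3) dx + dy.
alpha ∧ beta = (2*x + 9*y) dx ∧ dy + (-6*z) dx ∧ dz + (2*z) dy ∧ dz

Distribute the wedge, using dx_i ∧ dx_j = -dx_j ∧ dx_i and dx_i ∧ dx_i = 0. For each pair (i, j) with i < j, the coefficient of dx_i ∧ dx_j in alpha ∧ beta is (alpha_i * beta_j - alpha_j * beta_i). Collecting: alpha ∧ beta = (2*x + 9*y) dx ∧ dy + (-6*z) dx ∧ dz + (2*z) dy ∧ dz.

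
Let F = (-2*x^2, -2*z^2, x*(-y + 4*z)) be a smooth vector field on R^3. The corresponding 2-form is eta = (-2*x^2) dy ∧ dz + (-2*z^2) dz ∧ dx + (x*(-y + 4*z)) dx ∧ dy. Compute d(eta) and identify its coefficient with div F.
d(eta) = (0) dx ∧ dy ∧ dz; div F = 0

For a 2-form in R^3 of the form above, applying d gives a 3-form with coefficient ∂P/∂x + ∂Q/∂y + ∂R/∂z:
  ∂P/∂x = -4*x
  ∂Q/∂y = 0
  ∂R/∂z = 4*x
Sum = 0, which is exactly div F.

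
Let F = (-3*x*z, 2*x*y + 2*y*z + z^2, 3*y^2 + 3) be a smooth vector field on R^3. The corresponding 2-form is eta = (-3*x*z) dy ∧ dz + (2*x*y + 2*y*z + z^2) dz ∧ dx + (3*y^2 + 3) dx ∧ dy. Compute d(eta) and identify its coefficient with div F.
d(eta) = (2*x - z) dx ∧ dy ∧ dz; div F = 2*x - z

For a 2-form in R^3 of the form above, applying d gives a 3-form with coefficient ∂P/∂x + ∂Q/∂y + ∂R/∂z:
  ∂P/∂x = -3*z
  ∂Q/∂y = 2*x + 2*z
  ∂R/∂z = 0
Sum = 2*x - z, which is exactly div F.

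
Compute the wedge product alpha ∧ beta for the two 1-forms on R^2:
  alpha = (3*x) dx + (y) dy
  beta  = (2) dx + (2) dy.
alpha ∧ beta = (6*x - 2*y) dx ∧ dy

Distribute the wedge, using dx_i ∧ dx_j = -dx_j ∧ dx_i and dx_i ∧ dx_i = 0. For each pair (i, j) with i < j, the coefficient of dx_i ∧ dx_j in alpha ∧ beta is (alpha_i * beta_j - alpha_j * beta_i). Collecting: alpha ∧ beta = (6*x - 2*y) dx ∧ dy.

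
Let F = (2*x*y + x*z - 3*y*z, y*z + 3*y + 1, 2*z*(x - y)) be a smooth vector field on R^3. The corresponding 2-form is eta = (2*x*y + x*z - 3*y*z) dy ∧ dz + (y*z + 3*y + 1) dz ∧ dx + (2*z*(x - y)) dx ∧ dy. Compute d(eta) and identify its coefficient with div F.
d(eta) = (2*x + 2*z + 3) dx ∧ dy ∧ dz; div F = 2*x + 2*z + 3

For a 2-form in R^3 of the form above, applying d gives a 3-form with coefficient ∂P/∂x + ∂Q/∂y + ∂R/∂z:
  ∂P/∂x = 2*y + z
  ∂Q/∂y = z + 3
  ∂R/∂z = 2*x - 2*y
Sum = 2*x + 2*z + 3, which is exactly div F.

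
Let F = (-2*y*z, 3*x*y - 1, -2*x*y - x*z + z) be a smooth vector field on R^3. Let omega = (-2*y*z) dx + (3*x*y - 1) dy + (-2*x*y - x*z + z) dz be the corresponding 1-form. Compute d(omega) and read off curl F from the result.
d(omega) = (-2*x) dy ∧ dz + (z) dz ∧ dx + (3*y + 2*z) dx ∧ dy; curl F = (-2*x, z, 3*y + 2*z)

d omega = sum_{i<j} (∂f_j/∂x_i - ∂f_i/∂x_j) dx_i ∧ dx_j. Under the identification (dy ∧ dz, dz ∧ dx, dx ∧ dy) ↔ (e_x, e_y, e_z), the coefficients are exactly the components of curl F. Compute:
  ∂R/∂y - ∂Q/∂z = (-2*x) - (0) = -2*x
  ∂P/∂z - ∂R/∂x = (-2*y) - (-2*y - z) = z
  ∂Q/∂x - ∂P/∂y = (3*y) - (-2*z) = 3*y + 2*z.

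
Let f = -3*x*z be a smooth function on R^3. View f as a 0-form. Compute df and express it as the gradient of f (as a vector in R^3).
df = (-3*z) dx + (0) dy + (-3*x) dz; grad f = (-3*z, 0, -3*x)

For a 0-form f, d f = (∂f/∂x) dx + (∂f/∂y) dy + (∂f/∂z) dz. The components of the vector representation are exactly the entries of grad f in Cartesian coordinates:
  ∂f/∂x = -3*z
  ∂f/∂y = 0
  ∂f/∂z = -3*x.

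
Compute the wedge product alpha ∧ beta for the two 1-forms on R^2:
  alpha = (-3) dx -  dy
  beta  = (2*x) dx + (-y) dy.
alpha ∧ beta = (2*x + 3*y) dx ∧ dy

Distribute the wedge, using dx_i ∧ dx_j = -dx_j ∧ dx_i and dx_i ∧ dx_i = 0. For each pair (i, j) with i < j, the coefficient of dx_i ∧ dx_j in alpha ∧ beta is (alpha_i * beta_j - alpha_j * beta_i). Collecting: alpha ∧ beta = (2*x + 3*y) dx ∧ dy.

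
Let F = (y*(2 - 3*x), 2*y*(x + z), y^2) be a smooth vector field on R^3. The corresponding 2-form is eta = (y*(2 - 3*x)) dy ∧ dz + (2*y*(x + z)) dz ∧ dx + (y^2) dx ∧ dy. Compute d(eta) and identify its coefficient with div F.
d(eta) = (2*x - 3*y + 2*z) dx ∧ dy ∧ dz; div F = 2*x - 3*y + 2*z

For a 2-form in R^3 of the form above, applying d gives a 3-form with coefficient ∂P/∂x + ∂Q/∂y + ∂R/∂z:
  ∂P/∂x = -3*y
  ∂Q/∂y = 2*x + 2*z
  ∂R/∂z = 0
Sum = 2*x - 3*y + 2*z, which is exactly div F.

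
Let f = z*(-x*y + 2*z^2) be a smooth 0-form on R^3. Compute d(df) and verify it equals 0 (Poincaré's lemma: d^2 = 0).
d(df) = 0

Step 1: df = sum_i (∂f/∂x_i) dx_i = (-y*z) dx + (-x*z) dy + (-x*y + 6*z^2) dz.
Step 2: Apply d again. Using the 1-form formula, the coefficient of dx ∧ dy in d(df) is ∂^2 f/∂x ∂y - ∂^2 f/∂y ∂x = (-z) - (-z) = 0 (equality of mixed partials for smooth f).
Similarly for dx ∧ dz and dy ∧ dz — all coefficients vanish. So d(df) = 0.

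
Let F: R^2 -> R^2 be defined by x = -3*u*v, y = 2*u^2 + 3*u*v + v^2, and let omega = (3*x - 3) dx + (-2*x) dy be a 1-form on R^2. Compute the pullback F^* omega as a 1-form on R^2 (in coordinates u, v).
F^* omega = (3*v*(8*u^2 + 15*u*v + 3)) du + (3*u*(15*u*v + 4*v^2 + 3)) dv

Using F^*(f dg) = (f ∘ F) d(g ∘ F), substitute each coordinate x_i by F_i(u, v) in f_i, and replace dx_i by d F_i = (∂F_i/∂u) du + (∂F_i/∂v) dv.
  For the x component: f_1(F) = -9*u*v - 3; d F_1 = (-3*v) du + (-3*u) dv
  For the y component: f_2(F) = 6*u*v; d F_2 = (4*u + 3*v) du + (3*u + 2*v) dv
Combining and collecting du, dv coefficients:
  coeff of du: 3*v*(8*u^2 + 15*u*v + 3)
  coeff of dv: 3*u*(15*u*v + 4*v^2 + 3)
F^* omega = (3*v*(8*u^2 + 15*u*v + 3)) du + (3*u*(15*u*v + 4*v^2 + 3)) dv.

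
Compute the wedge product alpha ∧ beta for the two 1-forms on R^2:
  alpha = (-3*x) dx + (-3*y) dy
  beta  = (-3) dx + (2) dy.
alpha ∧ beta = (-6*x - 9*y) dx ∧ dy

Distribute the wedge, using dx_i ∧ dx_j = -dx_j ∧ dx_i and dx_i ∧ dx_i = 0. For each pair (i, j) with i < j, the coefficient of dx_i ∧ dx_j in alpha ∧ beta is (alpha_i * beta_j - alpha_j * beta_i). Collecting: alpha ∧ beta = (-6*x - 9*y) dx ∧ dy.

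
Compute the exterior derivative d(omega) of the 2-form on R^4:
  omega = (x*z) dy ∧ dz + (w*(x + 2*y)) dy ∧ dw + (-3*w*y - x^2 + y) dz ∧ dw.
d(omega) = (z) dx ∧ dy ∧ dz + (w) dx ∧ dy ∧ dw + (-2*x) dx ∧ dz ∧ dw + (1 - 3*w) dy ∧ dz ∧ dw

For a 2-form omega = sum_{i<j} g_{ij} dx_i ∧ dx_j, the exterior derivative is
  d(omega) = sum_{i<j} d(g_{ij}) ∧ dx_i ∧ dx_j = sum_{i<j, k} (∂g_{ij}/∂x_k) dx_k ∧ dx_i ∧ dx_j.
Expand each term, using dx_k ∧ dx_i ∧ dx_j = sgn(permutation) dx_{(a)} ∧ dx_{(b)} ∧ dx_{(c)} with (a < b < c) sorted:
  d(x*z) includes (∂/∂x)(x*z) dx = (z) dx, which multiplied by dy ∧ dz gives (z) dx ∧ dy ∧ dz
  d(w*(x + 2*y)) includes (∂/∂x)(w*(x + 2*y)) dx = (w) dx, which multiplied by dy ∧ dw gives (w) dx ∧ dy ∧ dw
  d(-3*w*y - x^2 + y) includes (∂/∂x)(-3*w*y - x^2 + y) dx = (-2*x) dx, which multiplied by dz ∧ dw gives (-2*x) dx ∧ dz ∧ dw
  d(-3*w*y - x^2 + y) includes (∂/∂y)(-3*w*y - x^2 + y) dy = (1 - 3*w) dy, which multiplied by dz ∧ dw gives (1 - 3*w) dy ∧ dz ∧ dw
Collecting like 3-forms: d(omega) = (z) dx ∧ dy ∧ dz + (w) dx ∧ dy ∧ dw + (-2*x) dx ∧ dz ∧ dw + (1 - 3*w) dy ∧ dz ∧ dw.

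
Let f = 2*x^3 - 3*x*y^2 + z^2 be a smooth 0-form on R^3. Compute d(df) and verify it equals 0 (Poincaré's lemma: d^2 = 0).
d(df) = 0

Step 1: df = sum_i (∂f/∂x_i) dx_i = (6*x^2 - 3*y^2) dx + (-6*x*y) dy + (2*z) dz.
Step 2: Apply d again. Using the 1-form formula, the coefficient of dx ∧ dy in d(df) is ∂^2 f/∂x ∂y - ∂^2 f/∂y ∂x = (-6*y) - (-6*y) = 0 (equality of mixed partials for smooth f).
Similarly for dx ∧ dz and dy ∧ dz — all coefficients vanish. So d(df) = 0.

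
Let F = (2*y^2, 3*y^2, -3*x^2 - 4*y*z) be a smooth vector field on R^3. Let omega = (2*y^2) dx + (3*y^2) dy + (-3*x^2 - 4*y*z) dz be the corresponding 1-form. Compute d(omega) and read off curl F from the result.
d(omega) = (-4*z) dy ∧ dz + (6*x) dz ∧ dx + (-4*y) dx ∧ dy; curl F = (-4*z, 6*x, -4*y)

d omega = sum_{i<j} (∂f_j/∂x_i - ∂f_i/∂x_j) dx_i ∧ dx_j. Under the identification (dy ∧ dz, dz ∧ dx, dx ∧ dy) ↔ (e_x, e_y, e_z), the coefficients are exactly the components of curl F. Compute:
  ∂R/∂y - ∂Q/∂z = (-4*z) - (0) = -4*z
  ∂P/∂z - ∂R/∂x = (0) - (-6*x) = 6*x
  ∂Q/∂x - ∂P/∂y = (0) - (4*y) = -4*y.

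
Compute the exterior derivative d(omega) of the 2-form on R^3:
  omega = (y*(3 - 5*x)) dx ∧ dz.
d(omega) = (5*x - 3) dx ∧ dy ∧ dz

For a 2-form omega = sum_{i<j} g_{ij} dx_i ∧ dx_j, the exterior derivative is
  d(omega) = sum_{i<j} d(g_{ij}) ∧ dx_i ∧ dx_j = sum_{i<j, k} (∂g_{ij}/∂x_k) dx_k ∧ dx_i ∧ dx_j.
Expand each term, using dx_k ∧ dx_i ∧ dx_j = sgn(permutation) dx_{(a)} ∧ dx_{(b)} ∧ dx_{(c)} with (a < b < c) sorted:
  d(y*(3 - 5*x)) includes (∂/∂y)(y*(3 - 5*x)) dy = (3 - 5*x) dy, which multiplied by dx ∧ dz gives (5*x - 3) dx ∧ dy ∧ dz
Collecting like 3-forms: d(omega) = (5*x - 3) dx ∧ dy ∧ dz.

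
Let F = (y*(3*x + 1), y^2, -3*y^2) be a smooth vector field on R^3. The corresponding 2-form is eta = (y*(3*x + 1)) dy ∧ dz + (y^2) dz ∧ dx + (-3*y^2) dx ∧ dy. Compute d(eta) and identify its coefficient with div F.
d(eta) = (5*y) dx ∧ dy ∧ dz; div F = 5*y

For a 2-form in R^3 of the form above, applying d gives a 3-form with coefficient ∂P/∂x + ∂Q/∂y + ∂R/∂z:
  ∂P/∂x = 3*y
  ∂Q/∂y = 2*y
  ∂R/∂z = 0
Sum = 5*y, which is exactly div F.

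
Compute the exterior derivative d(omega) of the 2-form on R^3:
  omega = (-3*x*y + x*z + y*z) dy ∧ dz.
d(omega) = (-3*y + z) dx ∧ dy ∧ dz

For a 2-form omega = sum_{i<j} g_{ij} dx_i ∧ dx_j, the exterior derivative is
  d(omega) = sum_{i<j} d(g_{ij}) ∧ dx_i ∧ dx_j = sum_{i<j, k} (∂g_{ij}/∂x_k) dx_k ∧ dx_i ∧ dx_j.
Expand each term, using dx_k ∧ dx_i ∧ dx_j = sgn(permutation) dx_{(a)} ∧ dx_{(b)} ∧ dx_{(c)} with (a < b < c) sorted:
  d(-3*x*y + x*z + y*z) includes (∂/∂x)(-3*x*y + x*z + y*z) dx = (-3*y + z) dx, which multiplied by dy ∧ dz gives (-3*y + z) dx ∧ dy ∧ dz
Collecting like 3-forms: d(omega) = (-3*y + z) dx ∧ dy ∧ dz.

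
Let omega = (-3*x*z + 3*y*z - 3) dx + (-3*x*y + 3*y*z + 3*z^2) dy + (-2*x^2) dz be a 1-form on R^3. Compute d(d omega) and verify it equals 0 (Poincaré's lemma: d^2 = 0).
d(d omega) = 0

Step 1: d omega = sum_{i<j} (∂f_j/∂x_i - ∂f_i/∂x_j) dx_i ∧ dx_j:
  coeff of dx ∧ dy: -3*y - 3*z
  coeff of dx ∧ dz: -x - 3*y
  coeff of dy ∧ dz: -3*y - 6*z
Step 2: Apply d again to each 2-form coefficient. The only possible 3-form in R^3 is dx ∧ dy ∧ dz, with coefficient
  ∂(coeff of dy∧dz)/∂x - ∂(coeff of dx∧dz)/∂y + ∂(coeff of dx∧dy)/∂z
  = ∂/∂x (-3*y - 6*z) - ∂/∂y (-x - 3*y) + ∂/∂z (-3*y - 3*z).
Each of these terms simplifies to sums of mixed partials that cancel in pairs. The result is 0 (by equality of mixed partials for smooth functions — Schwarz / Clairaut).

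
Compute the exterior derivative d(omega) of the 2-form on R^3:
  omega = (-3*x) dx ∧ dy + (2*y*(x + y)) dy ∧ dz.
d(omega) = (2*y) dx ∧ dy ∧ dz

For a 2-form omega = sum_{i<j} g_{ij} dx_i ∧ dx_j, the exterior derivative is
  d(omega) = sum_{i<j} d(g_{ij}) ∧ dx_i ∧ dx_j = sum_{i<j, k} (∂g_{ij}/∂x_k) dx_k ∧ dx_i ∧ dx_j.
Expand each term, using dx_k ∧ dx_i ∧ dx_j = sgn(permutation) dx_{(a)} ∧ dx_{(b)} ∧ dx_{(c)} with (a < b < c) sorted:
  d(2*y*(x + y)) includes (∂/∂x)(2*y*(x + y)) dx = (2*y) dx, which multiplied by dy ∧ dz gives (2*y) dx ∧ dy ∧ dz
Collecting like 3-forms: d(omega) = (2*y) dx ∧ dy ∧ dz.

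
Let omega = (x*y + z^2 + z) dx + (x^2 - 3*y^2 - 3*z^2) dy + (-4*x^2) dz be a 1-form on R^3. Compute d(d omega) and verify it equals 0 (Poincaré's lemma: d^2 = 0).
d(d omega) = 0

Step 1: d omega = sum_{i<j} (∂f_j/∂x_i - ∂f_i/∂x_j) dx_i ∧ dx_j:
  coeff of dx ∧ dy: x
  coeff of dx ∧ dz: -8*x - 2*z - 1
  coeff of dy ∧ dz: 6*z
Step 2: Apply d again to each 2-form coefficient. The only possible 3-form in R^3 is dx ∧ dy ∧ dz, with coefficient
  ∂(coeff of dy∧dz)/∂x - ∂(coeff of dx∧dz)/∂y + ∂(coeff of dx∧dy)/∂z
  = ∂/∂x (6*z) - ∂/∂y (-8*x - 2*z - 1) + ∂/∂z (x).
Each of these terms simplifies to sums of mixed partials that cancel in pairs. The result is 0 (by equality of mixed partials for smooth functions — Schwarz / Clairaut).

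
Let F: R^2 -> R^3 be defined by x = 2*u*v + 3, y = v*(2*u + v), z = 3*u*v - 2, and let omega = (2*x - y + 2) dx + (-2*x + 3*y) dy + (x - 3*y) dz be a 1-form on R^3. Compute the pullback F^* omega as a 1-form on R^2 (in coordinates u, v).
F^* omega = (v*(-4*u*v - 5*v^2 + 13)) du + (-4*u^2*v - u*v^2 + 13*u + 6*v^3 - 12*v) dv

Using F^*(f dg) = (f ∘ F) d(g ∘ F), substitute each coordinate x_i by F_i(u, v) in f_i, and replace dx_i by d F_i = (∂F_i/∂u) du + (∂F_i/∂v) dv.
  For the x component: f_1(F) = 2*u*v - v^2 + 8; d F_1 = (2*v) du + (2*u) dv
  For the y component: f_2(F) = 2*u*v + 3*v^2 - 6; d F_2 = (2*v) du + (2*u + 2*v) dv
  For the z component: f_3(F) = -4*u*v - 3*v^2 + 3; d F_3 = (3*v) du + (3*u) dv
Combining and collecting du, dv coefficients:
  coeff of du: v*(-4*u*v - 5*v^2 + 13)
  coeff of dv: -4*u^2*v - u*v^2 + 13*u + 6*v^3 - 12*v
F^* omega = (v*(-4*u*v - 5*v^2 + 13)) du + (-4*u^2*v - u*v^2 + 13*u + 6*v^3 - 12*v) dv.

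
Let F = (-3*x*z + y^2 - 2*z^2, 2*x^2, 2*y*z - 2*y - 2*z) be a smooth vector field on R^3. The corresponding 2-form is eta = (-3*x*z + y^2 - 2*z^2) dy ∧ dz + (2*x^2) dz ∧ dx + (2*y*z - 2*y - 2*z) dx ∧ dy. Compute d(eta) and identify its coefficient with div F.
d(eta) = (2*y - 3*z - 2) dx ∧ dy ∧ dz; div F = 2*y - 3*z - 2

For a 2-form in R^3 of the form above, applying d gives a 3-form with coefficient ∂P/∂x + ∂Q/∂y + ∂R/∂z:
  ∂P/∂x = -3*z
  ∂Q/∂y = 0
  ∂R/∂z = 2*y - 2
Sum = 2*y - 3*z - 2, which is exactly div F.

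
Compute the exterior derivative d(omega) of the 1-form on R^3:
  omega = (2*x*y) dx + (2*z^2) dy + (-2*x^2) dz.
d(omega) = (-2*x) dx ∧ dy + (-4*x) dx ∧ dz + (-4*z) dy ∧ dz

For a 1-form omega = sum_i f_i dx_i, the exterior derivative is
  d(omega) = sum_{i < j} (∂f_j/∂x_i - ∂f_i/∂x_j) dx_i ∧ dx_j.
  coefficient of dx ∧ dy: ∂f_2/∂x - ∂f_1/∂y = ∂(2*z^2)/∂x - ∂(2*x*y)/∂y = -2*x
  coefficient of dx ∧ dz: ∂f_3/∂x - ∂f_1/∂z = ∂(-2*x^2)/∂x - ∂(2*x*y)/∂z = -4*x
  coefficient of dy ∧ dz: ∂f_3/∂y - ∂f_2/∂z = ∂(-2*x^2)/∂y - ∂(2*z^2)/∂z = -4*z
Assembling: d(omega) = (-2*x) dx ∧ dy + (-4*x) dx ∧ dz + (-4*z) dy ∧ dz.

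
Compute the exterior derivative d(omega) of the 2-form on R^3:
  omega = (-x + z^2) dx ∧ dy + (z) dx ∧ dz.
d(omega) = (2*z) dx ∧ dy ∧ dz

For a 2-form omega = sum_{i<j} g_{ij} dx_i ∧ dx_j, the exterior derivative is
  d(omega) = sum_{i<j} d(g_{ij}) ∧ dx_i ∧ dx_j = sum_{i<j, k} (∂g_{ij}/∂x_k) dx_k ∧ dx_i ∧ dx_j.
Expand each term, using dx_k ∧ dx_i ∧ dx_j = sgn(permutation) dx_{(a)} ∧ dx_{(b)} ∧ dx_{(c)} with (a < b < c) sorted:
  d(-x + z^2) includes (∂/∂z)(-x + z^2) dz = (2*z) dz, which multiplied by dx ∧ dy gives (2*z) dx ∧ dy ∧ dz
Collecting like 3-forms: d(omega) = (2*z) dx ∧ dy ∧ dz.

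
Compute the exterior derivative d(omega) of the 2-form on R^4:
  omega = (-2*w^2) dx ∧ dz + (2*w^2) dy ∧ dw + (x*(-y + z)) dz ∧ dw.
d(omega) = (-4*w - y + z) dx ∧ dz ∧ dw + (-x) dy ∧ dz ∧ dw

For a 2-form omega = sum_{i<j} g_{ij} dx_i ∧ dx_j, the exterior derivative is
  d(omega) = sum_{i<j} d(g_{ij}) ∧ dx_i ∧ dx_j = sum_{i<j, k} (∂g_{ij}/∂x_k) dx_k ∧ dx_i ∧ dx_j.
Expand each term, using dx_k ∧ dx_i ∧ dx_j = sgn(permutation) dx_{(a)} ∧ dx_{(b)} ∧ dx_{(c)} with (a < b < c) sorted:
  d(-2*w^2) includes (∂/∂w)(-2*w^2) dw = (-4*w) dw, which multiplied by dx ∧ dz gives (-4*w) dx ∧ dz ∧ dw
  d(x*(-y + z)) includes (∂/∂x)(x*(-y + z)) dx = (-y + z) dx, which multiplied by dz ∧ dw gives (-y + z) dx ∧ dz ∧ dw
  d(x*(-y + z)) includes (∂/∂y)(x*(-y + z)) dy = (-x) dy, which multiplied by dz ∧ dw gives (-x) dy ∧ dz ∧ dw
Collecting like 3-forms: d(omega) = (-4*w - y + z) dx ∧ dz ∧ dw + (-x) dy ∧ dz ∧ dw.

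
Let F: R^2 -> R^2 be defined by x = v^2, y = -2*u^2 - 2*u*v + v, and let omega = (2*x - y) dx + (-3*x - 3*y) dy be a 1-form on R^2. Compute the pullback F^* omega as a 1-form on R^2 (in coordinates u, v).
F^* omega = (-24*u^3 - 36*u^2*v + 12*u*v + 6*v^3 + 6*v^2) du + (-12*u^3 - 8*u^2*v + 6*u^2 + 10*u*v^2 + 12*u*v + 4*v^3 - 5*v^2 - 3*v) dv

Using F^*(f dg) = (f ∘ F) d(g ∘ F), substitute each coordinate x_i by F_i(u, v) in f_i, and replace dx_i by d F_i = (∂F_i/∂u) du + (∂F_i/∂v) dv.
  For the x component: f_1(F) = 2*u^2 + 2*u*v + 2*v^2 - v; d F_1 = (0) du + (2*v) dv
  For the y component: f_2(F) = 6*u^2 + 6*u*v - 3*v^2 - 3*v; d F_2 = (-4*u - 2*v) du + (1 - 2*u) dv
Combining and collecting du, dv coefficients:
  coeff of du: -24*u^3 - 36*u^2*v + 12*u*v + 6*v^3 + 6*v^2
  coeff of dv: -12*u^3 - 8*u^2*v + 6*u^2 + 10*u*v^2 + 12*u*v + 4*v^3 - 5*v^2 - 3*v
F^* omega = (-24*u^3 - 36*u^2*v + 12*u*v + 6*v^3 + 6*v^2) du + (-12*u^3 - 8*u^2*v + 6*u^2 + 10*u*v^2 + 12*u*v + 4*v^3 - 5*v^2 - 3*v) dv.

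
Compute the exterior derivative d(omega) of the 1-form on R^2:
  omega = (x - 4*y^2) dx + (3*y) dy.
d(omega) = (8*y) dx ∧ dy

For a 1-form omega = sum_i f_i dx_i, the exterior derivative is
  d(omega) = sum_{i < j} (∂f_j/∂x_i - ∂f_i/∂x_j) dx_i ∧ dx_j.
  coefficient of dx ∧ dy: ∂f_2/∂x - ∂f_1/∂y = ∂(3*y)/∂x - ∂(x - 4*y^2)/∂y = 8*y
Assembling: d(omega) = (8*y) dx ∧ dy.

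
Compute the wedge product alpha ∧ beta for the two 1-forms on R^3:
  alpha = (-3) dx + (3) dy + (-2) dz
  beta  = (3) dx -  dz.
alpha ∧ beta = (9) dx ∧ dz + (-9) dx ∧ dy + (-3) dy ∧ dz

Distribute the wedge, using dx_i ∧ dx_j = -dx_j ∧ dx_i and dx_i ∧ dx_i = 0. For each pair (i, j) with i < j, the coefficient of dx_i ∧ dx_j in alpha ∧ beta is (alpha_i * beta_j - alpha_j * beta_i). Collecting: alpha ∧ beta = (9) dx ∧ dz + (-9) dx ∧ dy + (-3) dy ∧ dz.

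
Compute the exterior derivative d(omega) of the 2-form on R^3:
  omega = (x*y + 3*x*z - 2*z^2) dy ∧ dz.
d(omega) = (y + 3*z) dx ∧ dy ∧ dz

For a 2-form omega = sum_{i<j} g_{ij} dx_i ∧ dx_j, the exterior derivative is
  d(omega) = sum_{i<j} d(g_{ij}) ∧ dx_i ∧ dx_j = sum_{i<j, k} (∂g_{ij}/∂x_k) dx_k ∧ dx_i ∧ dx_j.
Expand each term, using dx_k ∧ dx_i ∧ dx_j = sgn(permutation) dx_{(a)} ∧ dx_{(b)} ∧ dx_{(c)} with (a < b < c) sorted:
  d(x*y + 3*x*z - 2*z^2) includes (∂/∂x)(x*y + 3*x*z - 2*z^2) dx = (y + 3*z) dx, which multiplied by dy ∧ dz gives (y + 3*z) dx ∧ dy ∧ dz
Collecting like 3-forms: d(omega) = (y + 3*z) dx ∧ dy ∧ dz.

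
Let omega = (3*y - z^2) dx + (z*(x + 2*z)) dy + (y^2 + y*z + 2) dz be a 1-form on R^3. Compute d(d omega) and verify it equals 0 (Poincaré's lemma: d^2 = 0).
d(d omega) = 0

Step 1: d omega = sum_{i<j} (∂f_j/∂x_i - ∂f_i/∂x_j) dx_i ∧ dx_j:
  coeff of dx ∧ dy: z - 3
  coeff of dx ∧ dz: 2*z
  coeff of dy ∧ dz: -x + 2*y - 3*z
Step 2: Apply d again to each 2-form coefficient. The only possible 3-form in R^3 is dx ∧ dy ∧ dz, with coefficient
  ∂(coeff of dy∧dz)/∂x - ∂(coeff of dx∧dz)/∂y + ∂(coeff of dx∧dy)/∂z
  = ∂/∂x (-x + 2*y - 3*z) - ∂/∂y (2*z) + ∂/∂z (z - 3).
Each of these terms simplifies to sums of mixed partials that cancel in pairs. The result is 0 (by equality of mixed partials for smooth functions — Schwarz / Clairaut).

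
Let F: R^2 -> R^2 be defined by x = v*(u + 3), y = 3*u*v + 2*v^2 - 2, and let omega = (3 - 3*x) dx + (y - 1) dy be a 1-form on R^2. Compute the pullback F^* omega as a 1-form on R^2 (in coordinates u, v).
F^* omega = (3*v*(2*u*v + 2*v^2 - 3*v - 2)) du + (6*u^2*v + 18*u*v^2 - 18*u*v - 6*u + 8*v^3 - 39*v + 9) dv

Using F^*(f dg) = (f ∘ F) d(g ∘ F), substitute each coordinate x_i by F_i(u, v) in f_i, and replace dx_i by d F_i = (∂F_i/∂u) du + (∂F_i/∂v) dv.
  For the x component: f_1(F) = -3*u*v - 9*v + 3; d F_1 = (v) du + (u + 3) dv
  For the y component: f_2(F) = 3*u*v + 2*v^2 - 3; d F_2 = (3*v) du + (3*u + 4*v) dv
Combining and collecting du, dv coefficients:
  coeff of du: 3*v*(2*u*v + 2*v^2 - 3*v - 2)
  coeff of dv: 6*u^2*v + 18*u*v^2 - 18*u*v - 6*u + 8*v^3 - 39*v + 9
F^* omega = (3*v*(2*u*v + 2*v^2 - 3*v - 2)) du + (6*u^2*v + 18*u*v^2 - 18*u*v - 6*u + 8*v^3 - 39*v + 9) dv.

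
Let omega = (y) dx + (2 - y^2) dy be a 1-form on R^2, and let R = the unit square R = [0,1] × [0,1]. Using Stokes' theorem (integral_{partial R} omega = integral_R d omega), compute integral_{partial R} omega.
integral_(partial R) omega = -1

Stokes: integral_partial_R omega = integral_R d omega with d omega = (∂Q/∂x - ∂P/∂y) dx ∧ dy.
  ∂Q/∂x = 0
  ∂P/∂y = 1
  integrand = ∂Q/∂x - ∂P/∂y = -1.
Integrating over R: integral_0^1 integral_0^1 (-1) dx dy = -1.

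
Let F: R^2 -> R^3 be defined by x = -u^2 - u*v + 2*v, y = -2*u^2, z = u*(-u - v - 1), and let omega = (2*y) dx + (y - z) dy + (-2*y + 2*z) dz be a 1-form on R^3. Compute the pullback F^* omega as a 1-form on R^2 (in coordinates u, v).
F^* omega = (2*u*(4*u^2 + u*v - u + v^2 + 2*v + 1)) du + (2*u^2*(u + v - 3)) dv

Using F^*(f dg) = (f ∘ F) d(g ∘ F), substitute each coordinate x_i by F_i(u, v) in f_i, and replace dx_i by d F_i = (∂F_i/∂u) du + (∂F_i/∂v) dv.
  For the x component: f_1(F) = -4*u^2; d F_1 = (-2*u - v) du + (2 - u) dv
  For the y component: f_2(F) = u*(-u + v + 1); d F_2 = (-4*u) du + (0) dv
  For the z component: f_3(F) = 2*u*(u - v - 1); d F_3 = (-2*u - v - 1) du + (-u) dv
Combining and collecting du, dv coefficients:
  coeff of du: 2*u*(4*u^2 + u*v - u + v^2 + 2*v + 1)
  coeff of dv: 2*u^2*(u + v - 3)
F^* omega = (2*u*(4*u^2 + u*v - u + v^2 + 2*v + 1)) du + (2*u^2*(u + v - 3)) dv.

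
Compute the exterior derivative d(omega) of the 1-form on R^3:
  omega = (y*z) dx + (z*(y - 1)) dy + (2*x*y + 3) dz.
d(omega) = (-z) dx ∧ dy + (y) dx ∧ dz + (2*x - y + 1) dy ∧ dz

For a 1-form omega = sum_i f_i dx_i, the exterior derivative is
  d(omega) = sum_{i < j} (∂f_j/∂x_i - ∂f_i/∂x_j) dx_i ∧ dx_j.
  coefficient of dx ∧ dy: ∂f_2/∂x - ∂f_1/∂y = ∂(z*(y - 1))/∂x - ∂(y*z)/∂y = -z
  coefficient of dx ∧ dz: ∂f_3/∂x - ∂f_1/∂z = ∂(2*x*y + 3)/∂x - ∂(y*z)/∂z = y
  coefficient of dy ∧ dz: ∂f_3/∂y - ∂f_2/∂z = ∂(2*x*y + 3)/∂y - ∂(z*(y - 1))/∂z = 2*x - y + 1
Assembling: d(omega) = (-z) dx ∧ dy + (y) dx ∧ dz + (2*x - y + 1) dy ∧ dz.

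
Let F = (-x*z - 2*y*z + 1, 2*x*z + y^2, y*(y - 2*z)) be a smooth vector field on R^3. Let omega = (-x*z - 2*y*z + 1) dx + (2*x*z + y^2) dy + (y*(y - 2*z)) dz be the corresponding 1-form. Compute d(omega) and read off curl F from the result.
d(omega) = (-2*x + 2*y - 2*z) dy ∧ dz + (-x - 2*y) dz ∧ dx + (4*z) dx ∧ dy; curl F = (-2*x + 2*y - 2*z, -x - 2*y, 4*z)

d omega = sum_{i<j} (∂f_j/∂x_i - ∂f_i/∂x_j) dx_i ∧ dx_j. Under the identification (dy ∧ dz, dz ∧ dx, dx ∧ dy) ↔ (e_x, e_y, e_z), the coefficients are exactly the components of curl F. Compute:
  ∂R/∂y - ∂Q/∂z = (2*y - 2*z) - (2*x) = -2*x + 2*y - 2*z
  ∂P/∂z - ∂R/∂x = (-x - 2*y) - (0) = -x - 2*y
  ∂Q/∂x - ∂P/∂y = (2*z) - (-2*z) = 4*z.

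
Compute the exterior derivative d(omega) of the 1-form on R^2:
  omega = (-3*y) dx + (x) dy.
d(omega) = (4) dx ∧ dy

For a 1-form omega = sum_i f_i dx_i, the exterior derivative is
  d(omega) = sum_{i < j} (∂f_j/∂x_i - ∂f_i/∂x_j) dx_i ∧ dx_j.
  coefficient of dx ∧ dy: ∂f_2/∂x - ∂f_1/∂y = ∂(x)/∂x - ∂(-3*y)/∂y = 4
Assembling: d(omega) = (4) dx ∧ dy.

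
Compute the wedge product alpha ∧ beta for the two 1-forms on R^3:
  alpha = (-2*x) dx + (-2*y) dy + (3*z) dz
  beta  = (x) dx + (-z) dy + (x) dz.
alpha ∧ beta = (2*x*(y + z)) dx ∧ dy + (-x*(2*x + 3*z)) dx ∧ dz + (-2*x*y + 3*z^2) dy ∧ dz

Distribute the wedge, using dx_i ∧ dx_j = -dx_j ∧ dx_i and dx_i ∧ dx_i = 0. For each pair (i, j) with i < j, the coefficient of dx_i ∧ dx_j in alpha ∧ beta is (alpha_i * beta_j - alpha_j * beta_i). Collecting: alpha ∧ beta = (2*x*(y + z)) dx ∧ dy + (-x*(2*x + 3*z)) dx ∧ dz + (-2*x*y + 3*z^2) dy ∧ dz.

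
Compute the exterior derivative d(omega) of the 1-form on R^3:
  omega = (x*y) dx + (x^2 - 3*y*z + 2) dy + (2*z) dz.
d(omega) = (x) dx ∧ dy + (3*y) dy ∧ dz

For a 1-form omega = sum_i f_i dx_i, the exterior derivative is
  d(omega) = sum_{i < j} (∂f_j/∂x_i - ∂f_i/∂x_j) dx_i ∧ dx_j.
  coefficient of dx ∧ dy: ∂f_2/∂x - ∂f_1/∂y = ∂(x^2 - 3*y*z + 2)/∂x - ∂(x*y)/∂y = x
  coefficient of dy ∧ dz: ∂f_3/∂y - ∂f_2/∂z = ∂(2*z)/∂y - ∂(x^2 - 3*y*z + 2)/∂z = 3*y
Assembling: d(omega) = (x) dx ∧ dy + (3*y) dy ∧ dz.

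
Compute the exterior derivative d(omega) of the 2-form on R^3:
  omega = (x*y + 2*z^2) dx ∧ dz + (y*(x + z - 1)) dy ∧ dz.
d(omega) = (-x + y) dx ∧ dy ∧ dz

For a 2-form omega = sum_{i<j} g_{ij} dx_i ∧ dx_j, the exterior derivative is
  d(omega) = sum_{i<j} d(g_{ij}) ∧ dx_i ∧ dx_j = sum_{i<j, k} (∂g_{ij}/∂x_k) dx_k ∧ dx_i ∧ dx_j.
Expand each term, using dx_k ∧ dx_i ∧ dx_j = sgn(permutation) dx_{(a)} ∧ dx_{(b)} ∧ dx_{(c)} with (a < b < c) sorted:
  d(x*y + 2*z^2) includes (∂/∂y)(x*y + 2*z^2) dy = (x) dy, which multiplied by dx ∧ dz gives (-x) dx ∧ dy ∧ dz
  d(y*(x + z - 1)) includes (∂/∂x)(y*(x + z - 1)) dx = (y) dx, which multiplied by dy ∧ dz gives (y) dx ∧ dy ∧ dz
Collecting like 3-forms: d(omega) = (-x + y) dx ∧ dy ∧ dz.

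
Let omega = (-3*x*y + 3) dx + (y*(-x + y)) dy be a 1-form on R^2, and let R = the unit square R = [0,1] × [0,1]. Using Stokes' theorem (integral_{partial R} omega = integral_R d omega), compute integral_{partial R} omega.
integral_(partial R) omega = 1

Stokes: integral_partial_R omega = integral_R d omega with d omega = (∂Q/∂x - ∂P/∂y) dx ∧ dy.
  ∂Q/∂x = -y
  ∂P/∂y = -3*x
  integrand = ∂Q/∂x - ∂P/∂y = 3*x - y.
Integrating over R: integral_0^1 integral_0^1 (3*x - y) dx dy = 1.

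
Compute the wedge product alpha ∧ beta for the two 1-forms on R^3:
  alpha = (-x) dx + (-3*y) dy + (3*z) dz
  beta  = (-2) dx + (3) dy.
alpha ∧ beta = (-3*x - 6*y) dx ∧ dy + (6*z) dx ∧ dz + (-9*z) dy ∧ dz

Distribute the wedge, using dx_i ∧ dx_j = -dx_j ∧ dx_i and dx_i ∧ dx_i = 0. For each pair (i, j) with i < j, the coefficient of dx_i ∧ dx_j in alpha ∧ beta is (alpha_i * beta_j - alpha_j * beta_i). Collecting: alpha ∧ beta = (-3*x - 6*y) dx ∧ dy + (6*z) dx ∧ dz + (-9*z) dy ∧ dz.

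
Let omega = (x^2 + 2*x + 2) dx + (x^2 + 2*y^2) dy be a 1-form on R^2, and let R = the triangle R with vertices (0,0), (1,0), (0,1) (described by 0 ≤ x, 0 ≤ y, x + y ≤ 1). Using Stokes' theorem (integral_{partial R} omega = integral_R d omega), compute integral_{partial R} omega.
integral_(partial R) omega = 1/3

Stokes: integral_partial_R omega = integral_R d omega with d omega = (∂Q/∂x - ∂P/∂y) dx ∧ dy.
  ∂Q/∂x = 2*x
  ∂P/∂y = 0
  integrand = ∂Q/∂x - ∂P/∂y = 2*x.
Integrating over R: integral_0^1 integral_0^{1-x} (2*x) dy dx = 1/3.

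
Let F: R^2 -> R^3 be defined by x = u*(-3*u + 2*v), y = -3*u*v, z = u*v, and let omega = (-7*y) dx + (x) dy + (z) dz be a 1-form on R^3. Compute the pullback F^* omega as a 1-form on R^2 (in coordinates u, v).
F^* omega = (u*v*(-117*u + 37*v)) du + (u^2*(9*u + 37*v)) dv

Using F^*(f dg) = (f ∘ F) d(g ∘ F), substitute each coordinate x_i by F_i(u, v) in f_i, and replace dx_i by d F_i = (∂F_i/∂u) du + (∂F_i/∂v) dv.
  For the x component: f_1(F) = 21*u*v; d F_1 = (-6*u + 2*v) du + (2*u) dv
  For the y component: f_2(F) = u*(-3*u + 2*v); d F_2 = (-3*v) du + (-3*u) dv
  For the z component: f_3(F) = u*v; d F_3 = (v) du + (u) dv
Combining and collecting du, dv coefficients:
  coeff of du: u*v*(-117*u + 37*v)
  coeff of dv: u^2*(9*u + 37*v)
F^* omega = (u*v*(-117*u + 37*v)) du + (u^2*(9*u + 37*v)) dv.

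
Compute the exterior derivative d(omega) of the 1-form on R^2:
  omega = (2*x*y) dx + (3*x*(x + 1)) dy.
d(omega) = (4*x + 3) dx ∧ dy

For a 1-form omega = sum_i f_i dx_i, the exterior derivative is
  d(omega) = sum_{i < j} (∂f_j/∂x_i - ∂f_i/∂x_j) dx_i ∧ dx_j.
  coefficient of dx ∧ dy: ∂f_2/∂x - ∂f_1/∂y = ∂(3*x*(x + 1))/∂x - ∂(2*x*y)/∂y = 4*x + 3
Assembling: d(omega) = (4*x + 3) dx ∧ dy.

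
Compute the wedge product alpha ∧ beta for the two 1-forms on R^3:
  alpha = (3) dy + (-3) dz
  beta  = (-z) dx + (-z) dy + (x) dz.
alpha ∧ beta = (3*z) dx ∧ dy + (3*x - 3*z) dy ∧ dz + (-3*z) dx ∧ dz

Distribute the wedge, using dx_i ∧ dx_j = -dx_j ∧ dx_i and dx_i ∧ dx_i = 0. For each pair (i, j) with i < j, the coefficient of dx_i ∧ dx_j in alpha ∧ beta is (alpha_i * beta_j - alpha_j * beta_i). Collecting: alpha ∧ beta = (3*z) dx ∧ dy + (3*x - 3*z) dy ∧ dz + (-3*z) dx ∧ dz.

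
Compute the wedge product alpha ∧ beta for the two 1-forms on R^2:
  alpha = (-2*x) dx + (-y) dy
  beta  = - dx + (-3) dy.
alpha ∧ beta = (6*x - y) dx ∧ dy

Distribute the wedge, using dx_i ∧ dx_j = -dx_j ∧ dx_i and dx_i ∧ dx_i = 0. For each pair (i, j) with i < j, the coefficient of dx_i ∧ dx_j in alpha ∧ beta is (alpha_i * beta_j - alpha_j * beta_i). Collecting: alpha ∧ beta = (6*x - y) dx ∧ dy.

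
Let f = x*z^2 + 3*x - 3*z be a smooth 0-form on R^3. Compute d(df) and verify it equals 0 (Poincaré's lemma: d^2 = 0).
d(df) = 0

Step 1: df = sum_i (∂f/∂x_i) dx_i = (z^2 + 3) dx + (0) dy + (2*x*z - 3) dz.
Step 2: Apply d again. Using the 1-form formula, the coefficient of dx ∧ dy in d(df) is ∂^2 f/∂x ∂y - ∂^2 f/∂y ∂x = (0) - (0) = 0 (equality of mixed partials for smooth f).
Similarly for dx ∧ dz and dy ∧ dz — all coefficients vanish. So d(df) = 0.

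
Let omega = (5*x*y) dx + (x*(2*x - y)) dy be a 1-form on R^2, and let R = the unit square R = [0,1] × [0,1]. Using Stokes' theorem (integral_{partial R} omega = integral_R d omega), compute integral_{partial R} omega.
integral_(partial R) omega = -1

Stokes: integral_partial_R omega = integral_R d omega with d omega = (∂Q/∂x - ∂P/∂y) dx ∧ dy.
  ∂Q/∂x = 4*x - y
  ∂P/∂y = 5*x
  integrand = ∂Q/∂x - ∂P/∂y = -x - y.
Integrating over R: integral_0^1 integral_0^1 (-x - y) dx dy = -1.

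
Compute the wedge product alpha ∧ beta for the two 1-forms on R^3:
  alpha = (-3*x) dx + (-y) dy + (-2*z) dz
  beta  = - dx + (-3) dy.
alpha ∧ beta = (9*x - y) dx ∧ dy + (-2*z) dx ∧ dz + (-6*z) dy ∧ dz

Distribute the wedge, using dx_i ∧ dx_j = -dx_j ∧ dx_i and dx_i ∧ dx_i = 0. For each pair (i, j) with i < j, the coefficient of dx_i ∧ dx_j in alpha ∧ beta is (alpha_i * beta_j - alpha_j * beta_i). Collecting: alpha ∧ beta = (9*x - y) dx ∧ dy + (-2*z) dx ∧ dz + (-6*z) dy ∧ dz.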